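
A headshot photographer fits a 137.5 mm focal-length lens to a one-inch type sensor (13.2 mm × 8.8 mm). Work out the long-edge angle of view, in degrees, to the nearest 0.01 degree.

5.50°

Angle of view α = 2·arctan(w/2f) with w = 13.2 mm and f = 137.5 mm.
w/2f = 0.04800; arctan(0.04800) ≈ 2.7481°, so α ≈ 5.4962°.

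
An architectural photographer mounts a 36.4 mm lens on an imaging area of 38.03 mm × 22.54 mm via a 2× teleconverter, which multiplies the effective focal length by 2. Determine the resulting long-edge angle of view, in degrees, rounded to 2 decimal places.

29.28°

Effective focal length f = 36.4 × 2 = 72.8 mm.
α = 2·arctan(38.03 / (2 × 72.8)) = 2·arctan(0.26120) ≈ 29.2767°.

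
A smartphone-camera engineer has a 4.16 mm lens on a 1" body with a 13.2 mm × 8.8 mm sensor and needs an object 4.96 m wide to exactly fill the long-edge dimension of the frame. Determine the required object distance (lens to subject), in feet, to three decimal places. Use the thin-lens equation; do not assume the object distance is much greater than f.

W: 4.96 m = 4960 mm.
Magnification m = w/W = dᵢ/dₒ; combined with 1/f = 1/dₒ + 1/dᵢ this gives dₒ = f·(1 + W/w).
dₒ = 4.16 mm × (1 + 4960/13.2) = 4.16 × 376.7576 ≈ 1567.312 mm = 1567.312/304.8 ft = 5.1421 ft.

5.142 ft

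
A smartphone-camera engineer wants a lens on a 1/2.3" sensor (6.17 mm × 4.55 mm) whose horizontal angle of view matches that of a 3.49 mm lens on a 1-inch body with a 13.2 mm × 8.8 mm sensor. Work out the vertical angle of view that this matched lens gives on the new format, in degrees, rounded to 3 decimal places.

108.714°

Equal horizontal AOV ⇒ f₂ = f₁ · 6.17/13.2 = 3.49 × 0.46742 ≈ 1.6313 mm.
Vertical AOV on the new format = 2·arctan(4.55 / (2 × 1.6313)) = 2·arctan(1.39458) ≈ 108.7144°.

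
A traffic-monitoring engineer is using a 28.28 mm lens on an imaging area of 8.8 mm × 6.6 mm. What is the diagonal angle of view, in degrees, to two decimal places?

Sensor diagonal = √(8.8² + 6.6²) = √121.0000 ≈ 11.0000 mm.
Angle of view α = 2·arctan(d/2f) with d = 11.0000 mm and f = 28.28 mm.
d/2f = 0.19448; arctan(0.19448) ≈ 11.0057°, so α ≈ 22.0114°.

22.01°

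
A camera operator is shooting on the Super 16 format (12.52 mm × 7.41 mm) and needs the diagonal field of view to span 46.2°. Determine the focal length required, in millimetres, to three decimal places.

17.054 mm

Sensor diagonal = √(12.52² + 7.41²) = √211.6585 ≈ 14.5485 mm.
From α = 2·arctan(d/2f) we get f = d / (2·tan(α/2)).
With d = 14.5485 mm and α/2 = 23.1°, tan(α/2) ≈ 0.42654, so f ≈ 14.5485 / 0.85307 ≈ 17.0542 mm.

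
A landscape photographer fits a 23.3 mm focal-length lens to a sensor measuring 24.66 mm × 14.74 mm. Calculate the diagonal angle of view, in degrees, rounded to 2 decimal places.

Sensor diagonal = √(24.66² + 14.74²) = √825.3832 ≈ 28.7295 mm.
Angle of view α = 2·arctan(d/2f) with d = 28.7295 mm and f = 23.3 mm.
d/2f = 0.61651; arctan(0.61651) ≈ 31.6544°, so α ≈ 63.3087°.

63.31°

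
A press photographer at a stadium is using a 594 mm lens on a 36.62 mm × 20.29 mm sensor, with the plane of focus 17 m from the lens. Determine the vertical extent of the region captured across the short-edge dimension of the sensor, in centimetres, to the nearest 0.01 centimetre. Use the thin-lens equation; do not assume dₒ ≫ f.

56.04 cm

dₒ: 17 m = 17000 mm.
Similar triangles through the lens centre give W/dₒ = h/dᵢ; with 1/f = 1/dₒ + 1/dᵢ this gives W = h·(dₒ − f)/f.
W = 20.29 mm × (17000 − 594) / 594 = 20.29 × 27.6195 ≈ 560.400 mm = 56.04 cm.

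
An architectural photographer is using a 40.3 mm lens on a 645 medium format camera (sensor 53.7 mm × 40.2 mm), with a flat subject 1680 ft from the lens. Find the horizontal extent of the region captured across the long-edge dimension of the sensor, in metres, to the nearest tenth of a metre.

682.3 m

dₒ: 1680 ft × 304.8 mm/ft = 512063.98 mm.
Similar triangles through the lens centre give W/dₒ = w/dᵢ; with 1/f = 1/dₒ + 1/dᵢ this gives W = w·(dₒ − f)/f.
W = 53.7 mm × (512064 − 40.3) / 40.3 = 53.7 × 12705.3023 ≈ 682274.735 mm = 682.275 m.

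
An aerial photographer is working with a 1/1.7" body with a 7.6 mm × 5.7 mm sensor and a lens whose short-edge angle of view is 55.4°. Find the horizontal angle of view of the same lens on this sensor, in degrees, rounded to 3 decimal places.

69.985°

From the short-edge AOV: f = 5.7 / (2·tan(27.7°)) = 5.7 / 1.05002 ≈ 5.4285 mm.
Horizontal AOV = 2·arctan(7.6 / (2 × 5.4285)) = 2·arctan(0.70002) ≈ 69.9852°.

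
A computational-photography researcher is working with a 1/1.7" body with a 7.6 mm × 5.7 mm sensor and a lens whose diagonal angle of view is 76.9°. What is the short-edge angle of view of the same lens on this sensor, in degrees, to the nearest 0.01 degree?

50.95°

Sensor diagonal = √(7.6² + 5.7²) = √90.2500 ≈ 9.5000 mm.
From the diagonal AOV: f = 9.5000 / (2·tan(38.45°)) = 9.5000 / 1.58802 ≈ 5.9823 mm.
Short-edge AOV = 2·arctan(5.7 / (2 × 5.9823)) = 2·arctan(0.47641) ≈ 50.9469°.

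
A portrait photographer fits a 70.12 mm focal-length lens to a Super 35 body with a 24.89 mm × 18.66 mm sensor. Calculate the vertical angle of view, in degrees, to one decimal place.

15.2°

Angle of view α = 2·arctan(h/2f) with h = 18.66 mm and f = 70.12 mm.
h/2f = 0.13306; arctan(0.13306) ≈ 7.5791°, so α ≈ 15.1582°.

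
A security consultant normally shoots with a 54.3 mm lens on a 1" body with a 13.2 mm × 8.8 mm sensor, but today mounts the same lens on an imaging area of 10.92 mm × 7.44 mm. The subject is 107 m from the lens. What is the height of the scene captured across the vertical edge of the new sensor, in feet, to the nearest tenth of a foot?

The focal length stays 54.3 mm; the relevant sensor dimension is now h = 7.44 mm. Object distance dₒ = 107 m = 107000 mm.
Thin-lens field height W = h·(dₒ − f)/f = 7.44 × (107000 − 54.3)/54.3 ≈ 14653.333 mm = 14653.333/304.8 ft = 48.0752 ft.

48.1 ft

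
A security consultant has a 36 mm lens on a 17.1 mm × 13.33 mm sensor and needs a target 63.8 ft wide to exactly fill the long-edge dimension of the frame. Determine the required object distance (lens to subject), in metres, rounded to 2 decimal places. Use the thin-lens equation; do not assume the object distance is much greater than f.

W: 63.8 ft × 304.8 mm/ft = 19446.24 mm.
Magnification m = w/W = dᵢ/dₒ; combined with 1/f = 1/dₒ + 1/dᵢ this gives dₒ = f·(1 + W/w).
dₒ = 36 mm × (1 + 19446.2/17.1) = 36 × 1138.2070 ≈ 40975.451 mm = 40.9755 m.

40.98 m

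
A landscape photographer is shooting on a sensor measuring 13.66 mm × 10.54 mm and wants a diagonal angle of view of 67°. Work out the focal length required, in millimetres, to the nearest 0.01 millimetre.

13.03 mm

Sensor diagonal = √(13.66² + 10.54²) = √297.6872 ≈ 17.2536 mm.
From α = 2·arctan(d/2f) we get f = d / (2·tan(α/2)).
With d = 17.2536 mm and α/2 = 33.5°, tan(α/2) ≈ 0.66189, so f ≈ 17.2536 / 1.32377 ≈ 13.0337 mm.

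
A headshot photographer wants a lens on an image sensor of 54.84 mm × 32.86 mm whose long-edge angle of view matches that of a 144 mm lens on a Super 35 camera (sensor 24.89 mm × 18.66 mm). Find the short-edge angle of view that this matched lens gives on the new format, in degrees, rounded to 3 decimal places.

5.929°

Equal long-edge AOV ⇒ f₂ = f₁ · 54.84/24.89 = 144 × 2.20329 ≈ 317.2744 mm.
Short-edge AOV on the new format = 2·arctan(32.86 / (2 × 317.2744)) = 2·arctan(0.05178) ≈ 5.9288°.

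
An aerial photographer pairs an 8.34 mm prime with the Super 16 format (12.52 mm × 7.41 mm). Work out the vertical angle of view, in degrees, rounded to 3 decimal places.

Angle of view α = 2·arctan(h/2f) with h = 7.41 mm and f = 8.34 mm.
h/2f = 0.44424; arctan(0.44424) ≈ 23.9529°, so α ≈ 47.9059°.

47.906°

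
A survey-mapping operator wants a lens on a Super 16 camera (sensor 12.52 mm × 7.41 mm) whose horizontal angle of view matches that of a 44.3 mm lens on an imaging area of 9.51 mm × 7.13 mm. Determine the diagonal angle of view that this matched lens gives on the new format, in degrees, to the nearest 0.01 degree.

Equal horizontal AOV ⇒ f₂ = f₁ · 12.52/9.51 = 44.3 × 1.31651 ≈ 58.3213 mm.
Sensor diagonal = √(12.52² + 7.41²) = √211.6585 ≈ 14.5485 mm.
Diagonal AOV on the new format = 2·arctan(14.5485 / (2 × 58.3213)) = 2·arctan(0.12473) ≈ 14.2192°.

14.22°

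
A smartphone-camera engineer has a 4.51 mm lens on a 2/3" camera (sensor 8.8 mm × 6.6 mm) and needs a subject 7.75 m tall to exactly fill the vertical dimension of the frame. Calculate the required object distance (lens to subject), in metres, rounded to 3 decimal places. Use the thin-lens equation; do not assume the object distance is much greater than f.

5.300 m

W: 7.75 m = 7750 mm.
Magnification m = h/W = dᵢ/dₒ; combined with 1/f = 1/dₒ + 1/dᵢ this gives dₒ = f·(1 + W/h).
dₒ = 4.51 mm × (1 + 7750/6.6) = 4.51 × 1175.2424 ≈ 5300.343 mm = 5.30034 m.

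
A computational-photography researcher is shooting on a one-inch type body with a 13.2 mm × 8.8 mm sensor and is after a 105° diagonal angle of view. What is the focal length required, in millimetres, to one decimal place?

6.1 mm

Sensor diagonal = √(13.2² + 8.8²) = √251.6800 ≈ 15.8644 mm.
From α = 2·arctan(d/2f) we get f = d / (2·tan(α/2)).
With d = 15.8644 mm and α/2 = 52.5°, tan(α/2) ≈ 1.30323, so f ≈ 15.8644 / 2.60645 ≈ 6.0866 mm.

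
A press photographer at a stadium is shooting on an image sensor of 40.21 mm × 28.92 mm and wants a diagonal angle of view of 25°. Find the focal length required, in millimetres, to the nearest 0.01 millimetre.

Sensor diagonal = √(40.21² + 28.92²) = √2453.2105 ≈ 49.5299 mm.
From α = 2·arctan(d/2f) we get f = d / (2·tan(α/2)).
With d = 49.5299 mm and α/2 = 12.5°, tan(α/2) ≈ 0.22169, so f ≈ 49.5299 / 0.44339 ≈ 111.7075 mm.

111.71 mm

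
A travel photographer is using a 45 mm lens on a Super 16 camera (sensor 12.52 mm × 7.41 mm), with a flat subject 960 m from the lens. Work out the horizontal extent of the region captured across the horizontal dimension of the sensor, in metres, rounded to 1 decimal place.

dₒ: 960 m = 960000 mm.
Similar triangles through the lens centre give W/dₒ = w/dᵢ; with 1/f = 1/dₒ + 1/dᵢ this gives W = w·(dₒ − f)/f.
W = 12.52 mm × (960000 − 45) / 45 = 12.52 × 21332.3333 ≈ 267080.813 mm = 267.081 m.

267.1 m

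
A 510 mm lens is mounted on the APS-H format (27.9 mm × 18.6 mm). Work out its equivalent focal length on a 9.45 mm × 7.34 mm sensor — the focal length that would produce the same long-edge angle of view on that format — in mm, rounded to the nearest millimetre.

Equal angle of view means equal width/f ratio, so f₂ = f₁ · (width₂/width₁) = 510 × 9.45/27.9.
f₂ = 510 × 0.33871 ≈ 172.742 mm.

173 mm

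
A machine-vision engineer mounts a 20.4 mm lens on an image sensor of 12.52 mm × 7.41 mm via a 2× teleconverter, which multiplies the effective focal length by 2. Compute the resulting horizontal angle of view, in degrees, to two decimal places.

Effective focal length f = 20.4 × 2 = 40.8 mm.
α = 2·arctan(12.52 / (2 × 40.8)) = 2·arctan(0.15343) ≈ 17.4459°.

17.45°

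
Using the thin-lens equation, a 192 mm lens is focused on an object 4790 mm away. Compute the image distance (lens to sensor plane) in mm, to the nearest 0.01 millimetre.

1/dᵢ = 1/f − 1/dₒ = 1/192 − 1/4790 = 0.0049996 mm⁻¹.
dᵢ = 1/0.0049996 ≈ 200.0174 mm.

200.02 mm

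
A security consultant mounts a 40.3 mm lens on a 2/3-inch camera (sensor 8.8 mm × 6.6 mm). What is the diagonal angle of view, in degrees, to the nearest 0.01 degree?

Sensor diagonal = √(8.8² + 6.6²) = √121.0000 ≈ 11.0000 mm.
Angle of view α = 2·arctan(d/2f) with d = 11.0000 mm and f = 40.3 mm.
d/2f = 0.13648; arctan(0.13648) ≈ 7.7715°, so α ≈ 15.5430°.

15.54°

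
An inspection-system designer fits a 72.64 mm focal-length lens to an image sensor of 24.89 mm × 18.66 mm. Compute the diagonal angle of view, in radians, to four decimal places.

Sensor diagonal = √(24.89² + 18.66²) = √967.7077 ≈ 31.1080 mm.
Angle of view α = 2·arctan(d/2f) with d = 31.1080 mm and f = 72.64 mm.
d/2f = 0.21412; arctan(0.21412) ≈ 0.2109 rad, so α ≈ 0.4219 rad.

0.4219 rad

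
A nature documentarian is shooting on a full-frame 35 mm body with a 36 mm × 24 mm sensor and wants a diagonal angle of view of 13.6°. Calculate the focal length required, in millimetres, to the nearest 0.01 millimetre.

Sensor diagonal = √(36² + 24²) = √1872.0000 ≈ 43.2666 mm.
From α = 2·arctan(d/2f) we get f = d / (2·tan(α/2)).
With d = 43.2666 mm and α/2 = 6.8°, tan(α/2) ≈ 0.11924, so f ≈ 43.2666 / 0.23849 ≈ 181.4224 mm.

181.42 mm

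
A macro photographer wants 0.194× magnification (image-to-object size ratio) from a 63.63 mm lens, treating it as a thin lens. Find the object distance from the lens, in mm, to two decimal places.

391.62 mm

With m = dᵢ/dₒ and 1/f = 1/dₒ + 1/dᵢ, substituting dᵢ = m·dₒ gives 1/f = (1 + 1/m)/dₒ, hence dₒ = f·(1 + 1/m).
dₒ = 63.63 × (1 + 1/0.194) = 63.63 × 6.15464 ≈ 391.620 mm.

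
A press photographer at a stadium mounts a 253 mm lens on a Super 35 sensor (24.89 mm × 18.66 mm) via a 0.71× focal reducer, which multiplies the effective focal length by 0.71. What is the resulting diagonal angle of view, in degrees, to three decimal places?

Effective focal length f = 253 × 0.71 = 179.63 mm.
Sensor diagonal = √(24.89² + 18.66²) = √967.7077 ≈ 31.1080 mm.
α = 2·arctan(31.108 / (2 × 179.63)) = 2·arctan(0.08659) ≈ 9.8977°.

9.898°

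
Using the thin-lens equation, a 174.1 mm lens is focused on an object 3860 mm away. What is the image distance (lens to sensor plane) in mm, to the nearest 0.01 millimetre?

1/dᵢ = 1/f − 1/dₒ = 1/174.1 − 1/3860 = 0.0054848 mm⁻¹.
dᵢ = 1/0.0054848 ≈ 182.3234 mm.

182.32 mm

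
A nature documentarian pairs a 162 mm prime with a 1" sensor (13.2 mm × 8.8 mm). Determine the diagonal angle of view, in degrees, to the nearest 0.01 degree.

Sensor diagonal = √(13.2² + 8.8²) = √251.6800 ≈ 15.8644 mm.
Angle of view α = 2·arctan(d/2f) with d = 15.8644 mm and f = 162 mm.
d/2f = 0.04896; arctan(0.04896) ≈ 2.8032°, so α ≈ 5.6064°.

5.61°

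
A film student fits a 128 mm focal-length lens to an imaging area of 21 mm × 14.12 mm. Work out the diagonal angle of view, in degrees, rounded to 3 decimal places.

11.291°

Sensor diagonal = √(21² + 14.12²) = √640.3744 ≈ 25.3056 mm.
Angle of view α = 2·arctan(d/2f) with d = 25.3056 mm and f = 128 mm.
d/2f = 0.09885; arctan(0.09885) ≈ 5.6454°, so α ≈ 11.2907°.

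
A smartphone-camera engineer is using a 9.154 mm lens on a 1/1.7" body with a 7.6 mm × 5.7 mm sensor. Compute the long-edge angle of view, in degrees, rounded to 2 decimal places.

Angle of view α = 2·arctan(w/2f) with w = 7.6 mm and f = 9.154 mm.
w/2f = 0.41512; arctan(0.41512) ≈ 22.5443°, so α ≈ 45.0885°.

45.09°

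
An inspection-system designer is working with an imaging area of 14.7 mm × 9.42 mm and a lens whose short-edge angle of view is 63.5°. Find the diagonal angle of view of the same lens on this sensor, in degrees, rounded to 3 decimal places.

From the short-edge AOV: f = 9.42 / (2·tan(31.75°)) = 9.42 / 1.23764 ≈ 7.6113 mm.
Sensor diagonal = √(14.7² + 9.42²) = √304.8264 ≈ 17.4593 mm.
Diagonal AOV = 2·arctan(17.4593 / (2 × 7.6113)) = 2·arctan(1.14694) ≈ 97.8304°.

97.830°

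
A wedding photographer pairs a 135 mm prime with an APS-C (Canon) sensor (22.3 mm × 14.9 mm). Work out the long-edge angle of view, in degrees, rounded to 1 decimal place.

9.4°

Angle of view α = 2·arctan(w/2f) with w = 22.3 mm and f = 135 mm.
w/2f = 0.08259; arctan(0.08259) ≈ 4.7215°, so α ≈ 9.4430°.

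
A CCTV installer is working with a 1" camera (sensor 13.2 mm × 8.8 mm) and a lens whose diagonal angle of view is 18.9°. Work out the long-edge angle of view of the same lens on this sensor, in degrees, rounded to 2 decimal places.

Sensor diagonal = √(13.2² + 8.8²) = √251.6800 ≈ 15.8644 mm.
From the diagonal AOV: f = 15.8644 / (2·tan(9.45°)) = 15.8644 / 0.33289 ≈ 47.6565 mm.
Long-edge AOV = 2·arctan(13.2 / (2 × 47.6565)) = 2·arctan(0.13849) ≈ 15.7696°.

15.77°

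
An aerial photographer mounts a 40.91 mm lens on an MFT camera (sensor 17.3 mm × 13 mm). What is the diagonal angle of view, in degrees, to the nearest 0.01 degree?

29.63°

Sensor diagonal = √(17.3² + 13²) = √468.2900 ≈ 21.6400 mm.
Angle of view α = 2·arctan(d/2f) with d = 21.6400 mm and f = 40.91 mm.
d/2f = 0.26448; arctan(0.26448) ≈ 14.8146°, so α ≈ 29.6291°.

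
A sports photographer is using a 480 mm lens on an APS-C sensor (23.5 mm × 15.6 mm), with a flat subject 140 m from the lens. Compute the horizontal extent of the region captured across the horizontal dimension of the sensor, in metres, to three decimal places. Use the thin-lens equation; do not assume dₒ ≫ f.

6.831 m

dₒ: 140 m = 140000 mm.
Similar triangles through the lens centre give W/dₒ = w/dᵢ; with 1/f = 1/dₒ + 1/dᵢ this gives W = w·(dₒ − f)/f.
W = 23.5 mm × (140000 − 480) / 480 = 23.5 × 290.6667 ≈ 6830.667 mm = 6.83067 m.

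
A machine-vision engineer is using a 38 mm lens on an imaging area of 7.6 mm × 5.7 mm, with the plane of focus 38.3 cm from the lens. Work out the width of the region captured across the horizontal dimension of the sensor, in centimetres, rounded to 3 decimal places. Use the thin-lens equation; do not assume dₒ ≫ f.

dₒ: 38.3 cm = 383 mm.
Similar triangles through the lens centre give W/dₒ = w/dᵢ; with 1/f = 1/dₒ + 1/dᵢ this gives W = w·(dₒ − f)/f.
W = 7.6 mm × (383 − 38) / 38 = 7.6 × 9.0789 ≈ 69.000 mm = 6.9 cm.

6.900 cm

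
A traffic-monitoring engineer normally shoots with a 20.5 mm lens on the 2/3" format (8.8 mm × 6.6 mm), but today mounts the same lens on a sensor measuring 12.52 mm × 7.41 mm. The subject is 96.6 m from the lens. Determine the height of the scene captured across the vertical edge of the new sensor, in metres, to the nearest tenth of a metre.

The focal length stays 20.5 mm; the relevant sensor dimension is now h = 7.41 mm. Object distance dₒ = 96.6 m = 96600 mm.
Thin-lens field height W = h·(dₒ − f)/f = 7.41 × (96600 − 20.5)/20.5 ≈ 34909.956 mm = 34.91 m.

34.9 m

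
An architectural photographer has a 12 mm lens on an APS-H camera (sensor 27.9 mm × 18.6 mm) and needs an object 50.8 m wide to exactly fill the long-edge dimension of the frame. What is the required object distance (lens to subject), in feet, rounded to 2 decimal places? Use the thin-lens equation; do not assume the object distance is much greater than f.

71.72 ft

W: 50.8 m = 50800 mm.
Magnification m = w/W = dᵢ/dₒ; combined with 1/f = 1/dₒ + 1/dᵢ this gives dₒ = f·(1 + W/w).
dₒ = 12 mm × (1 + 50800/27.9) = 12 × 1821.7885 ≈ 21861.462 mm = 21861.462/304.8 ft = 71.724 ft.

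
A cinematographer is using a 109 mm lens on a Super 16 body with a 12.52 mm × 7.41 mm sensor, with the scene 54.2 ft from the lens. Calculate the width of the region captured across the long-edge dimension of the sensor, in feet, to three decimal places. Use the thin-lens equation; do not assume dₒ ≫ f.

dₒ: 54.2 ft × 304.8 mm/ft = 16520.16 mm.
Similar triangles through the lens centre give W/dₒ = w/dᵢ; with 1/f = 1/dₒ + 1/dᵢ this gives W = w·(dₒ − f)/f.
W = 12.52 mm × (16520.2 − 109) / 109 = 12.52 × 150.5611 ≈ 1885.025 mm = 1885.025/304.8 ft = 6.18447 ft.

6.184 ft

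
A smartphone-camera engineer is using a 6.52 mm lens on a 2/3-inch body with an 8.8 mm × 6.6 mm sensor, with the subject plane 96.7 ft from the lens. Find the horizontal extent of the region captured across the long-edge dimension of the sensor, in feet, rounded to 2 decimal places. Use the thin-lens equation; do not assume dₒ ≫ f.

130.49 ft

dₒ: 96.7 ft × 304.8 mm/ft = 29474.16 mm.
Similar triangles through the lens centre give W/dₒ = w/dᵢ; with 1/f = 1/dₒ + 1/dᵢ this gives W = w·(dₒ − f)/f.
W = 8.8 mm × (29474.2 − 6.52) / 6.52 = 8.8 × 4519.5765 ≈ 39772.274 mm = 39772.274/304.8 ft = 130.486 ft.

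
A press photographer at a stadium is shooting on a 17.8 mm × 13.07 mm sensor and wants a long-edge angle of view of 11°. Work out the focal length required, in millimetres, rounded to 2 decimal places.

From α = 2·arctan(w/2f) we get f = w / (2·tan(α/2)).
With w = 17.8 mm and α/2 = 5.5°, tan(α/2) ≈ 0.09629, so f ≈ 17.8 / 0.19258 ≈ 92.4300 mm.

92.43 mm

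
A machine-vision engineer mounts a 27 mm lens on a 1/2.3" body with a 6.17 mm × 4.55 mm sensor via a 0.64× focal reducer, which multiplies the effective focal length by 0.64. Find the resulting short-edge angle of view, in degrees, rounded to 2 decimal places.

15.00°

Effective focal length f = 27 × 0.64 = 17.28 mm.
α = 2·arctan(4.55 / (2 × 17.28)) = 2·arctan(0.13166) ≈ 15.0003°.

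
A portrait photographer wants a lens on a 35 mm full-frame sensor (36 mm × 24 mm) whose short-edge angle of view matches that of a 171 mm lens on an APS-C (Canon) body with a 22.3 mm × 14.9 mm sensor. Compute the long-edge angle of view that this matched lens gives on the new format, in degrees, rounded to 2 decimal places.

7.48°

Equal short-edge AOV ⇒ f₂ = f₁ · 24/14.9 = 171 × 1.61074 ≈ 275.4362 mm.
Long-edge AOV on the new format = 2·arctan(36 / (2 × 275.4362)) = 2·arctan(0.06535) ≈ 7.4780°.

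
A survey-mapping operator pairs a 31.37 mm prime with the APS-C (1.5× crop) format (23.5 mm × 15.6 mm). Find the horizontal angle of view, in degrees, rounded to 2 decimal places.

Angle of view α = 2·arctan(w/2f) with w = 23.5 mm and f = 31.37 mm.
w/2f = 0.37456; arctan(0.37456) ≈ 20.5340°, so α ≈ 41.0680°.

41.07°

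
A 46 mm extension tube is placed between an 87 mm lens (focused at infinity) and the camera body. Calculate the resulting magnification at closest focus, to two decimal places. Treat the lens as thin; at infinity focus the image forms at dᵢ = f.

0.53×

The tube moves the image plane from f to f + e, so dᵢ = 87 + 46 = 133 mm. Focus is achieved when 1/f = 1/dₒ + 1/dᵢ, giving dₒ = 1/(1/f − 1/(f+e)).
Magnification m = dᵢ/dₒ = (f+e)·(1/f − 1/(f+e)) = e/f = 46/87 ≈ 0.5287.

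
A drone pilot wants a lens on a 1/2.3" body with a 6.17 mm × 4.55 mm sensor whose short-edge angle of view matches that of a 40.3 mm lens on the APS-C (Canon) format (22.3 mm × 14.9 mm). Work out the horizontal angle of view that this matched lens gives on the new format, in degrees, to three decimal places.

Equal short-edge AOV ⇒ f₂ = f₁ · 4.55/14.9 = 40.3 × 0.30537 ≈ 12.3064 mm.
Horizontal AOV on the new format = 2·arctan(6.17 / (2 × 12.3064)) = 2·arctan(0.25068) ≈ 28.1461°.

28.146°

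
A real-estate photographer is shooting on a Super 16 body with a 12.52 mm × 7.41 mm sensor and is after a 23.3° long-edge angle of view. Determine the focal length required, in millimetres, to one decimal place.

From α = 2·arctan(w/2f) we get f = w / (2·tan(α/2)).
With w = 12.52 mm and α/2 = 11.65°, tan(α/2) ≈ 0.20618, so f ≈ 12.52 / 0.41236 ≈ 30.3618 mm.

30.4 mm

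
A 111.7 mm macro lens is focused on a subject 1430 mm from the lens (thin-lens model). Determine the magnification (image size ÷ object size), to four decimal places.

0.0847×

Thin lens: 1/f = 1/dₒ + 1/dᵢ → 1/dᵢ = 1/111.7 − 1/1430 = 0.0082533 mm⁻¹, so dᵢ ≈ 121.1644 mm.
Magnification m = dᵢ/dₒ = 121.1644/1430 ≈ 0.08473.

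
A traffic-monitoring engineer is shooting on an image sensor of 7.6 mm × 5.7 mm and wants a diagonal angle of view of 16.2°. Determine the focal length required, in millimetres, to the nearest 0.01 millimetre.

33.38 mm

Sensor diagonal = √(7.6² + 5.7²) = √90.2500 ≈ 9.5000 mm.
From α = 2·arctan(d/2f) we get f = d / (2·tan(α/2)).
With d = 9.5000 mm and α/2 = 8.1°, tan(α/2) ≈ 0.14232, so f ≈ 9.5000 / 0.28464 ≈ 33.3752 mm.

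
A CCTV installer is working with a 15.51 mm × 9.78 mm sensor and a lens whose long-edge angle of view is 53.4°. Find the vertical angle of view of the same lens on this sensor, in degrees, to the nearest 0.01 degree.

From the long-edge AOV: f = 15.51 / (2·tan(26.7°)) = 15.51 / 1.00590 ≈ 15.4191 mm.
Vertical AOV = 2·arctan(9.78 / (2 × 15.4191)) = 2·arctan(0.31714) ≈ 35.1917°.

35.19°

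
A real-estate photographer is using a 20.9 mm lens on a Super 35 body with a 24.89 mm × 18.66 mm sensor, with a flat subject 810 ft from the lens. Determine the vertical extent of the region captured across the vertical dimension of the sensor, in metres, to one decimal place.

dₒ: 810 ft × 304.8 mm/ft = 246887.99 mm.
Similar triangles through the lens centre give W/dₒ = h/dᵢ; with 1/f = 1/dₒ + 1/dᵢ this gives W = h·(dₒ − f)/f.
W = 18.66 mm × (246888 − 20.9) / 20.9 = 18.66 × 11811.8226 ≈ 220408.610 mm = 220.409 m.

220.4 m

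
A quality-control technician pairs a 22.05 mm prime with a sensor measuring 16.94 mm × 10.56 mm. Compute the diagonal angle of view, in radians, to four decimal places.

Sensor diagonal = √(16.94² + 10.56²) = √398.4772 ≈ 19.9619 mm.
Angle of view α = 2·arctan(d/2f) with d = 19.9619 mm and f = 22.05 mm.
d/2f = 0.45265; arctan(0.45265) ≈ 0.4251 rad, so α ≈ 0.8501 rad.

0.8501 rad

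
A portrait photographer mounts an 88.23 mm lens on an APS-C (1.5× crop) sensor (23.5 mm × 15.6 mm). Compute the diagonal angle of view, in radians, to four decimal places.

0.3170 rad

Sensor diagonal = √(23.5² + 15.6²) = √795.6100 ≈ 28.2066 mm.
Angle of view α = 2·arctan(d/2f) with d = 28.2066 mm and f = 88.23 mm.
d/2f = 0.15985; arctan(0.15985) ≈ 0.1585 rad, so α ≈ 0.3170 rad.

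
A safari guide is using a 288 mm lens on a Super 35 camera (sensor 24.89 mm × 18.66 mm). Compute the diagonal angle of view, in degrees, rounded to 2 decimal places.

Sensor diagonal = √(24.89² + 18.66²) = √967.7077 ≈ 31.1080 mm.
Angle of view α = 2·arctan(d/2f) with d = 31.1080 mm and f = 288 mm.
d/2f = 0.05401; arctan(0.05401) ≈ 3.0914°, so α ≈ 6.1827°.

6.18°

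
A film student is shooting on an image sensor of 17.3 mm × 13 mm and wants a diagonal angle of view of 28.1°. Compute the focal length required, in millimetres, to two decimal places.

Sensor diagonal = √(17.3² + 13²) = √468.2900 ≈ 21.6400 mm.
From α = 2·arctan(d/2f) we get f = d / (2·tan(α/2)).
With d = 21.6400 mm and α/2 = 14.05°, tan(α/2) ≈ 0.25026, so f ≈ 21.6400 / 0.50051 ≈ 43.2359 mm.

43.24 mm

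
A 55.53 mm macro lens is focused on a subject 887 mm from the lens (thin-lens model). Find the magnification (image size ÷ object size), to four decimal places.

0.0668×

Thin lens: 1/f = 1/dₒ + 1/dᵢ → 1/dᵢ = 1/55.53 − 1/887 = 0.0168809 mm⁻¹, so dᵢ ≈ 59.2386 mm.
Magnification m = dᵢ/dₒ = 59.2386/887 ≈ 0.06679.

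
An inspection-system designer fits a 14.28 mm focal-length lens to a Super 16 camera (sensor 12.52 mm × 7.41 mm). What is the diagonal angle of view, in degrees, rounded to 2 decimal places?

Sensor diagonal = √(12.52² + 7.41²) = √211.6585 ≈ 14.5485 mm.
Angle of view α = 2·arctan(d/2f) with d = 14.5485 mm and f = 14.28 mm.
d/2f = 0.50940; arctan(0.50940) ≈ 26.9943°, so α ≈ 53.9887°.

53.99°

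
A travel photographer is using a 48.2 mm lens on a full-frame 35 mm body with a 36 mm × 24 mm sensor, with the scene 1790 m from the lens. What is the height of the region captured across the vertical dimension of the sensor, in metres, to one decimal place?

dₒ: 1790 m = 1.79e+06 mm.
Similar triangles through the lens centre give W/dₒ = h/dᵢ; with 1/f = 1/dₒ + 1/dᵢ this gives W = h·(dₒ − f)/f.
W = 24 mm × (1.79e+06 − 48.2) / 48.2 = 24 × 37135.9295 ≈ 891262.307 mm = 891.262 m.

891.3 m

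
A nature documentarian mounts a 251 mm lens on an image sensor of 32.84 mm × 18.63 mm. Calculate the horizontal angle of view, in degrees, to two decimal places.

7.49°

Angle of view α = 2·arctan(w/2f) with w = 32.84 mm and f = 251 mm.
w/2f = 0.06542; arctan(0.06542) ≈ 3.7429°, so α ≈ 7.4857°.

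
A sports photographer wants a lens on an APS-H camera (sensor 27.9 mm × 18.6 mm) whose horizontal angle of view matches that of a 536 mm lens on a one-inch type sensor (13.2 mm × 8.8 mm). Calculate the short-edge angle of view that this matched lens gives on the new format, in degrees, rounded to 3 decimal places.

Equal horizontal AOV ⇒ f₂ = f₁ · 27.9/13.2 = 536 × 2.11364 ≈ 1132.9091 mm.
Short-edge AOV on the new format = 2·arctan(18.6 / (2 × 1132.9091)) = 2·arctan(0.00821) ≈ 0.9407°.

0.941°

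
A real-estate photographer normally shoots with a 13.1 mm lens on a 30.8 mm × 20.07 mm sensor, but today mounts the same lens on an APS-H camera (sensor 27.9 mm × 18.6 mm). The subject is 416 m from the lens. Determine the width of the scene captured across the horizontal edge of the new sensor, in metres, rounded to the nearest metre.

The focal length stays 13.1 mm; the relevant sensor dimension is now w = 27.9 mm. Object distance dₒ = 416 m = 416000 mm.
Thin-lens field width W = w·(dₒ − f)/f = 27.9 × (416000 − 13.1)/13.1 ≈ 885956.833 mm = 885.957 m.

886 m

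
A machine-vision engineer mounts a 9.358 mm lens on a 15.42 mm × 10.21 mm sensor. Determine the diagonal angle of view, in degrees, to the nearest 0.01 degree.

89.32°

Sensor diagonal = √(15.42² + 10.21²) = √342.0205 ≈ 18.4938 mm.
Angle of view α = 2·arctan(d/2f) with d = 18.4938 mm and f = 9.358 mm.
d/2f = 0.98813; arctan(0.98813) ≈ 44.6579°, so α ≈ 89.3157°.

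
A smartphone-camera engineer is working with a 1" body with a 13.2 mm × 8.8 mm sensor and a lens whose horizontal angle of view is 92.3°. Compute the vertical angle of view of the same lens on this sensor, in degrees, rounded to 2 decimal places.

From the horizontal AOV: f = 13.2 / (2·tan(46.15°)) = 13.2 / 2.08194 ≈ 6.3402 mm.
Vertical AOV = 2·arctan(8.8 / (2 × 6.3402)) = 2·arctan(0.69398) ≈ 69.5198°.

69.52°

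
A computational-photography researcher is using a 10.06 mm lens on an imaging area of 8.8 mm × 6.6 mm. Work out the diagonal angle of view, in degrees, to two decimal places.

57.33°

Sensor diagonal = √(8.8² + 6.6²) = √121.0000 ≈ 11.0000 mm.
Angle of view α = 2·arctan(d/2f) with d = 11.0000 mm and f = 10.06 mm.
d/2f = 0.54672; arctan(0.54672) ≈ 28.6663°, so α ≈ 57.3326°.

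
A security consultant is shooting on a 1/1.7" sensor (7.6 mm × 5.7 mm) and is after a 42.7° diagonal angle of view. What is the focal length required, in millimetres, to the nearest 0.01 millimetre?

Sensor diagonal = √(7.6² + 5.7²) = √90.2500 ≈ 9.5000 mm.
From α = 2·arctan(d/2f) we get f = d / (2·tan(α/2)).
With d = 9.5000 mm and α/2 = 21.35°, tan(α/2) ≈ 0.39089, so f ≈ 9.5000 / 0.78178 ≈ 12.1518 mm.

12.15 mm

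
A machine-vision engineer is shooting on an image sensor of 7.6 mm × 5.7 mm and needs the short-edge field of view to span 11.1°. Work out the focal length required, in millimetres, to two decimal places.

29.33 mm

From α = 2·arctan(h/2f) we get f = h / (2·tan(α/2)).
With h = 5.7 mm and α/2 = 5.55°, tan(α/2) ≈ 0.09717, so f ≈ 5.7 / 0.19434 ≈ 29.3301 mm.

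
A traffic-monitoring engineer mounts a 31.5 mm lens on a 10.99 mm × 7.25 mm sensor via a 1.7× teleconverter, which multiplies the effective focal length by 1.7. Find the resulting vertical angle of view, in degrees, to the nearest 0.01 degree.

7.75°

Effective focal length f = 31.5 × 1.7 = 53.55 mm.
α = 2·arctan(7.25 / (2 × 53.55)) = 2·arctan(0.06769) ≈ 7.7453°.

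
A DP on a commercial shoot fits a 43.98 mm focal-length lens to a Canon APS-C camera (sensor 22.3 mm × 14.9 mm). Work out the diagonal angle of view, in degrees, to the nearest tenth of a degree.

33.9°

Sensor diagonal = √(22.3² + 14.9²) = √719.3000 ≈ 26.8198 mm.
Angle of view α = 2·arctan(d/2f) with d = 26.8198 mm and f = 43.98 mm.
d/2f = 0.30491; arctan(0.30491) ≈ 16.9569°, so α ≈ 33.9138°.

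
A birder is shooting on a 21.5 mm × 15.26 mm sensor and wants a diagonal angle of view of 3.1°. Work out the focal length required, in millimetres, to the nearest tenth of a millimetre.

Sensor diagonal = √(21.5² + 15.26²) = √695.1176 ≈ 26.3651 mm.
From α = 2·arctan(d/2f) we get f = d / (2·tan(α/2)).
With d = 26.3651 mm and α/2 = 1.55°, tan(α/2) ≈ 0.02706, so f ≈ 26.3651 / 0.05412 ≈ 487.1740 mm.

487.2 mm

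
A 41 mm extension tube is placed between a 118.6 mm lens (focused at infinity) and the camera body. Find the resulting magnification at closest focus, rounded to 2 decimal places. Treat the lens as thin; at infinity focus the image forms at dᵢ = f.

The tube moves the image plane from f to f + e, so dᵢ = 118.6 + 41 = 159.6 mm. Focus is achieved when 1/f = 1/dₒ + 1/dᵢ, giving dₒ = 1/(1/f − 1/(f+e)).
Magnification m = dᵢ/dₒ = (f+e)·(1/f − 1/(f+e)) = e/f = 41/118.6 ≈ 0.3457.

0.35×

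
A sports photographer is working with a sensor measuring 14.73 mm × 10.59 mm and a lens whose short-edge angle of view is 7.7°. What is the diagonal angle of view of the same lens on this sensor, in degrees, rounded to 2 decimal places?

13.15°

From the short-edge AOV: f = 10.59 / (2·tan(3.85°)) = 10.59 / 0.13459 ≈ 78.6817 mm.
Sensor diagonal = √(14.73² + 10.59²) = √329.1210 ≈ 18.1417 mm.
Diagonal AOV = 2·arctan(18.1417 / (2 × 78.6817)) = 2·arctan(0.11529) ≈ 13.1527°.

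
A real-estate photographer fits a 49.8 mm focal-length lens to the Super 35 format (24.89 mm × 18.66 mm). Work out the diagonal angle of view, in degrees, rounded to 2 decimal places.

34.69°

Sensor diagonal = √(24.89² + 18.66²) = √967.7077 ≈ 31.1080 mm.
Angle of view α = 2·arctan(d/2f) with d = 31.1080 mm and f = 49.8 mm.
d/2f = 0.31233; arctan(0.31233) ≈ 17.3451°, so α ≈ 34.6902°.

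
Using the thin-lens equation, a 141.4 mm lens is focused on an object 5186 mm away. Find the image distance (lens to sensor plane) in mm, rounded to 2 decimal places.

145.36 mm

1/dᵢ = 1/f − 1/dₒ = 1/141.4 − 1/5186 = 0.0068793 mm⁻¹.
dᵢ = 1/0.0068793 ≈ 145.3634 mm.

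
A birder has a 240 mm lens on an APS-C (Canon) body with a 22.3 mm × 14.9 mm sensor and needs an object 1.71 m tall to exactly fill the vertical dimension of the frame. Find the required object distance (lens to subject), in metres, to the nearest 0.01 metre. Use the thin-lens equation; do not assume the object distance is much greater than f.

27.78 m

W: 1.71 m = 1710 mm.
Magnification m = h/W = dᵢ/dₒ; combined with 1/f = 1/dₒ + 1/dᵢ this gives dₒ = f·(1 + W/h).
dₒ = 240 mm × (1 + 1710/14.9) = 240 × 115.7651 ≈ 27783.624 mm = 27.7836 m.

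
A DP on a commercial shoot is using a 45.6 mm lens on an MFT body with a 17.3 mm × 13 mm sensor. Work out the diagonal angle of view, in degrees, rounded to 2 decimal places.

Sensor diagonal = √(17.3² + 13²) = √468.2900 ≈ 21.6400 mm.
Angle of view α = 2·arctan(d/2f) with d = 21.6400 mm and f = 45.6 mm.
d/2f = 0.23728; arctan(0.23728) ≈ 13.3483°, so α ≈ 26.6967°.

26.70°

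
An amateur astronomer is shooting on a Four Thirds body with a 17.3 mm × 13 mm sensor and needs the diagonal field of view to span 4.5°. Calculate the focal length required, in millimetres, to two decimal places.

Sensor diagonal = √(17.3² + 13²) = √468.2900 ≈ 21.6400 mm.
From α = 2·arctan(d/2f) we get f = d / (2·tan(α/2)).
With d = 21.6400 mm and α/2 = 2.25°, tan(α/2) ≈ 0.03929, so f ≈ 21.6400 / 0.07858 ≈ 275.3875 mm.

275.39 mm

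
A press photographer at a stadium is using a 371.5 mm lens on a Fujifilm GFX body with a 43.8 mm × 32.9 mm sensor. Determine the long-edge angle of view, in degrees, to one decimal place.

6.7°

Angle of view α = 2·arctan(w/2f) with w = 43.8 mm and f = 371.5 mm.
w/2f = 0.05895; arctan(0.05895) ≈ 3.3737°, so α ≈ 6.7474°.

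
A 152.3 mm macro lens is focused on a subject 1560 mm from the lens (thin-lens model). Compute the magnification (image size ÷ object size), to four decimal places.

Thin lens: 1/f = 1/dₒ + 1/dᵢ → 1/dᵢ = 1/152.3 − 1/1560 = 0.0059250 mm⁻¹, so dᵢ ≈ 168.7774 mm.
Magnification m = dᵢ/dₒ = 168.7774/1560 ≈ 0.10819.

0.1082×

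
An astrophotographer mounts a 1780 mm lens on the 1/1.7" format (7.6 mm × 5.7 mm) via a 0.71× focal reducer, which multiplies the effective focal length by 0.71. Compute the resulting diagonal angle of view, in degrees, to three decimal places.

Effective focal length f = 1780 × 0.71 = 1263.8 mm.
Sensor diagonal = √(7.6² + 5.7²) = √90.2500 ≈ 9.5000 mm.
α = 2·arctan(9.500 / (2 × 1263.8)) = 2·arctan(0.00376) ≈ 0.4307°.

0.431°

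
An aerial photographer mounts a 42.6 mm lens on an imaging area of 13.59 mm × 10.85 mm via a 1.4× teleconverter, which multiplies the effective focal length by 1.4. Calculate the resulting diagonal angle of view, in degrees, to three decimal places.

Effective focal length f = 42.6 × 1.4 = 59.64 mm.
Sensor diagonal = √(13.59² + 10.85²) = √302.4106 ≈ 17.3900 mm.
α = 2·arctan(17.390 / (2 × 59.64)) = 2·arctan(0.14579) ≈ 16.5895°.

16.590°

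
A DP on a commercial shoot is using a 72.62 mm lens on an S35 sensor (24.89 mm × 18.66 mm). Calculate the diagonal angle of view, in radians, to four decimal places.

0.4220 rad

Sensor diagonal = √(24.89² + 18.66²) = √967.7077 ≈ 31.1080 mm.
Angle of view α = 2·arctan(d/2f) with d = 31.1080 mm and f = 72.62 mm.
d/2f = 0.21418; arctan(0.21418) ≈ 0.2110 rad, so α ≈ 0.4220 rad.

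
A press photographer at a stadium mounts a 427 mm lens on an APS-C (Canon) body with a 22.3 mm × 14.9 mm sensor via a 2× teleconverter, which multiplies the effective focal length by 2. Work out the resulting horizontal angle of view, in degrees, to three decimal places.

1.496°

Effective focal length f = 427 × 2 = 854 mm.
α = 2·arctan(22.3 / (2 × 854)) = 2·arctan(0.01306) ≈ 1.4960°.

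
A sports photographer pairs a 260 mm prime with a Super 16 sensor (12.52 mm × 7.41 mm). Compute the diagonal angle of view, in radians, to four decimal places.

Sensor diagonal = √(12.52² + 7.41²) = √211.6585 ≈ 14.5485 mm.
Angle of view α = 2·arctan(d/2f) with d = 14.5485 mm and f = 260 mm.
d/2f = 0.02798; arctan(0.02798) ≈ 0.0280 rad, so α ≈ 0.0559 rad.

0.0559 rad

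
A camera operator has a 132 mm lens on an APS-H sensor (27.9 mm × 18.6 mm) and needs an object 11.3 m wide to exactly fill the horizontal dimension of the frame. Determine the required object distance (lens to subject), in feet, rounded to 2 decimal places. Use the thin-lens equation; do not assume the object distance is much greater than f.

W: 11.3 m = 11300 mm.
Magnification m = w/W = dᵢ/dₒ; combined with 1/f = 1/dₒ + 1/dᵢ this gives dₒ = f·(1 + W/w).
dₒ = 132 mm × (1 + 11300/27.9) = 132 × 406.0179 ≈ 53594.366 mm = 53594.366/304.8 ft = 175.835 ft.

175.83 ft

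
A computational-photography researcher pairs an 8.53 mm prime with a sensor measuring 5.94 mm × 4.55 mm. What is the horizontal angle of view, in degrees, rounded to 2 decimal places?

38.39°

Angle of view α = 2·arctan(w/2f) with w = 5.94 mm and f = 8.53 mm.
w/2f = 0.34818; arctan(0.34818) ≈ 19.1972°, so α ≈ 38.3945°.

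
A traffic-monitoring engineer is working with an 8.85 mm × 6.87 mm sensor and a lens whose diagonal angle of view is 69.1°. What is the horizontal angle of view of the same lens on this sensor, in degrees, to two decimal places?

57.09°

Sensor diagonal = √(8.85² + 6.87²) = √125.5194 ≈ 11.2035 mm.
From the diagonal AOV: f = 11.2035 / (2·tan(34.55°)) = 11.2035 / 1.37713 ≈ 8.1354 mm.
Horizontal AOV = 2·arctan(8.85 / (2 × 8.1354)) = 2·arctan(0.54392) ≈ 57.0852°.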